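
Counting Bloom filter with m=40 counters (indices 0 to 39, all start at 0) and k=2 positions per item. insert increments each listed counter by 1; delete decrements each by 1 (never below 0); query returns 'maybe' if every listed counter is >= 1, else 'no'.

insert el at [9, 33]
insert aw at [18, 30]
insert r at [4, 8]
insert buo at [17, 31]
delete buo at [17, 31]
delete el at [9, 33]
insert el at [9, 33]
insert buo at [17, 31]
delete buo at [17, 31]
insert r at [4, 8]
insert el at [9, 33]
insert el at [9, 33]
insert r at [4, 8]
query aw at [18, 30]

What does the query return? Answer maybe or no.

Answer: maybe

Derivation:
Step 1: insert el at [9, 33] -> counters=[0,0,0,0,0,0,0,0,0,1,0,0,0,0,0,0,0,0,0,0,0,0,0,0,0,0,0,0,0,0,0,0,0,1,0,0,0,0,0,0]
Step 2: insert aw at [18, 30] -> counters=[0,0,0,0,0,0,0,0,0,1,0,0,0,0,0,0,0,0,1,0,0,0,0,0,0,0,0,0,0,0,1,0,0,1,0,0,0,0,0,0]
Step 3: insert r at [4, 8] -> counters=[0,0,0,0,1,0,0,0,1,1,0,0,0,0,0,0,0,0,1,0,0,0,0,0,0,0,0,0,0,0,1,0,0,1,0,0,0,0,0,0]
Step 4: insert buo at [17, 31] -> counters=[0,0,0,0,1,0,0,0,1,1,0,0,0,0,0,0,0,1,1,0,0,0,0,0,0,0,0,0,0,0,1,1,0,1,0,0,0,0,0,0]
Step 5: delete buo at [17, 31] -> counters=[0,0,0,0,1,0,0,0,1,1,0,0,0,0,0,0,0,0,1,0,0,0,0,0,0,0,0,0,0,0,1,0,0,1,0,0,0,0,0,0]
Step 6: delete el at [9, 33] -> counters=[0,0,0,0,1,0,0,0,1,0,0,0,0,0,0,0,0,0,1,0,0,0,0,0,0,0,0,0,0,0,1,0,0,0,0,0,0,0,0,0]
Step 7: insert el at [9, 33] -> counters=[0,0,0,0,1,0,0,0,1,1,0,0,0,0,0,0,0,0,1,0,0,0,0,0,0,0,0,0,0,0,1,0,0,1,0,0,0,0,0,0]
Step 8: insert buo at [17, 31] -> counters=[0,0,0,0,1,0,0,0,1,1,0,0,0,0,0,0,0,1,1,0,0,0,0,0,0,0,0,0,0,0,1,1,0,1,0,0,0,0,0,0]
Step 9: delete buo at [17, 31] -> counters=[0,0,0,0,1,0,0,0,1,1,0,0,0,0,0,0,0,0,1,0,0,0,0,0,0,0,0,0,0,0,1,0,0,1,0,0,0,0,0,0]
Step 10: insert r at [4, 8] -> counters=[0,0,0,0,2,0,0,0,2,1,0,0,0,0,0,0,0,0,1,0,0,0,0,0,0,0,0,0,0,0,1,0,0,1,0,0,0,0,0,0]
Step 11: insert el at [9, 33] -> counters=[0,0,0,0,2,0,0,0,2,2,0,0,0,0,0,0,0,0,1,0,0,0,0,0,0,0,0,0,0,0,1,0,0,2,0,0,0,0,0,0]
Step 12: insert el at [9, 33] -> counters=[0,0,0,0,2,0,0,0,2,3,0,0,0,0,0,0,0,0,1,0,0,0,0,0,0,0,0,0,0,0,1,0,0,3,0,0,0,0,0,0]
Step 13: insert r at [4, 8] -> counters=[0,0,0,0,3,0,0,0,3,3,0,0,0,0,0,0,0,0,1,0,0,0,0,0,0,0,0,0,0,0,1,0,0,3,0,0,0,0,0,0]
Query aw: check counters[18]=1 counters[30]=1 -> maybe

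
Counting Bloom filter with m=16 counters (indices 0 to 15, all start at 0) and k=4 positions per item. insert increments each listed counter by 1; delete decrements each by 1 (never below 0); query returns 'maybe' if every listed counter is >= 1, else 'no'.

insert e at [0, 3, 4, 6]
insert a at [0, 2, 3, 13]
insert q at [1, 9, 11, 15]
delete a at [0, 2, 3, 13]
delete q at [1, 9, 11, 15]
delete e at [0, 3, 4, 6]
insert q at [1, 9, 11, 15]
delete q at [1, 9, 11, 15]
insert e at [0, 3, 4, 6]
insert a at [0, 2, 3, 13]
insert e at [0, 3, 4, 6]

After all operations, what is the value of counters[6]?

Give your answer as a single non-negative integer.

Step 1: insert e at [0, 3, 4, 6] -> counters=[1,0,0,1,1,0,1,0,0,0,0,0,0,0,0,0]
Step 2: insert a at [0, 2, 3, 13] -> counters=[2,0,1,2,1,0,1,0,0,0,0,0,0,1,0,0]
Step 3: insert q at [1, 9, 11, 15] -> counters=[2,1,1,2,1,0,1,0,0,1,0,1,0,1,0,1]
Step 4: delete a at [0, 2, 3, 13] -> counters=[1,1,0,1,1,0,1,0,0,1,0,1,0,0,0,1]
Step 5: delete q at [1, 9, 11, 15] -> counters=[1,0,0,1,1,0,1,0,0,0,0,0,0,0,0,0]
Step 6: delete e at [0, 3, 4, 6] -> counters=[0,0,0,0,0,0,0,0,0,0,0,0,0,0,0,0]
Step 7: insert q at [1, 9, 11, 15] -> counters=[0,1,0,0,0,0,0,0,0,1,0,1,0,0,0,1]
Step 8: delete q at [1, 9, 11, 15] -> counters=[0,0,0,0,0,0,0,0,0,0,0,0,0,0,0,0]
Step 9: insert e at [0, 3, 4, 6] -> counters=[1,0,0,1,1,0,1,0,0,0,0,0,0,0,0,0]
Step 10: insert a at [0, 2, 3, 13] -> counters=[2,0,1,2,1,0,1,0,0,0,0,0,0,1,0,0]
Step 11: insert e at [0, 3, 4, 6] -> counters=[3,0,1,3,2,0,2,0,0,0,0,0,0,1,0,0]
Final counters=[3,0,1,3,2,0,2,0,0,0,0,0,0,1,0,0] -> counters[6]=2

Answer: 2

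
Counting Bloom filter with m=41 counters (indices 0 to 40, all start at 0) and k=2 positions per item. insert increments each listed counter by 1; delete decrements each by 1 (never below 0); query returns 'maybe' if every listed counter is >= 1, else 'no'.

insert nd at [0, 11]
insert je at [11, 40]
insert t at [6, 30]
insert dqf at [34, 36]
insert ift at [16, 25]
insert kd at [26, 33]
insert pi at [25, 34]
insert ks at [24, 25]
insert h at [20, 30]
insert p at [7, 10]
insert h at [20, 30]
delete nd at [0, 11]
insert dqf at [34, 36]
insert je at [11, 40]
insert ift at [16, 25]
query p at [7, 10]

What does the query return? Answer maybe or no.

Step 1: insert nd at [0, 11] -> counters=[1,0,0,0,0,0,0,0,0,0,0,1,0,0,0,0,0,0,0,0,0,0,0,0,0,0,0,0,0,0,0,0,0,0,0,0,0,0,0,0,0]
Step 2: insert je at [11, 40] -> counters=[1,0,0,0,0,0,0,0,0,0,0,2,0,0,0,0,0,0,0,0,0,0,0,0,0,0,0,0,0,0,0,0,0,0,0,0,0,0,0,0,1]
Step 3: insert t at [6, 30] -> counters=[1,0,0,0,0,0,1,0,0,0,0,2,0,0,0,0,0,0,0,0,0,0,0,0,0,0,0,0,0,0,1,0,0,0,0,0,0,0,0,0,1]
Step 4: insert dqf at [34, 36] -> counters=[1,0,0,0,0,0,1,0,0,0,0,2,0,0,0,0,0,0,0,0,0,0,0,0,0,0,0,0,0,0,1,0,0,0,1,0,1,0,0,0,1]
Step 5: insert ift at [16, 25] -> counters=[1,0,0,0,0,0,1,0,0,0,0,2,0,0,0,0,1,0,0,0,0,0,0,0,0,1,0,0,0,0,1,0,0,0,1,0,1,0,0,0,1]
Step 6: insert kd at [26, 33] -> counters=[1,0,0,0,0,0,1,0,0,0,0,2,0,0,0,0,1,0,0,0,0,0,0,0,0,1,1,0,0,0,1,0,0,1,1,0,1,0,0,0,1]
Step 7: insert pi at [25, 34] -> counters=[1,0,0,0,0,0,1,0,0,0,0,2,0,0,0,0,1,0,0,0,0,0,0,0,0,2,1,0,0,0,1,0,0,1,2,0,1,0,0,0,1]
Step 8: insert ks at [24, 25] -> counters=[1,0,0,0,0,0,1,0,0,0,0,2,0,0,0,0,1,0,0,0,0,0,0,0,1,3,1,0,0,0,1,0,0,1,2,0,1,0,0,0,1]
Step 9: insert h at [20, 30] -> counters=[1,0,0,0,0,0,1,0,0,0,0,2,0,0,0,0,1,0,0,0,1,0,0,0,1,3,1,0,0,0,2,0,0,1,2,0,1,0,0,0,1]
Step 10: insert p at [7, 10] -> counters=[1,0,0,0,0,0,1,1,0,0,1,2,0,0,0,0,1,0,0,0,1,0,0,0,1,3,1,0,0,0,2,0,0,1,2,0,1,0,0,0,1]
Step 11: insert h at [20, 30] -> counters=[1,0,0,0,0,0,1,1,0,0,1,2,0,0,0,0,1,0,0,0,2,0,0,0,1,3,1,0,0,0,3,0,0,1,2,0,1,0,0,0,1]
Step 12: delete nd at [0, 11] -> counters=[0,0,0,0,0,0,1,1,0,0,1,1,0,0,0,0,1,0,0,0,2,0,0,0,1,3,1,0,0,0,3,0,0,1,2,0,1,0,0,0,1]
Step 13: insert dqf at [34, 36] -> counters=[0,0,0,0,0,0,1,1,0,0,1,1,0,0,0,0,1,0,0,0,2,0,0,0,1,3,1,0,0,0,3,0,0,1,3,0,2,0,0,0,1]
Step 14: insert je at [11, 40] -> counters=[0,0,0,0,0,0,1,1,0,0,1,2,0,0,0,0,1,0,0,0,2,0,0,0,1,3,1,0,0,0,3,0,0,1,3,0,2,0,0,0,2]
Step 15: insert ift at [16, 25] -> counters=[0,0,0,0,0,0,1,1,0,0,1,2,0,0,0,0,2,0,0,0,2,0,0,0,1,4,1,0,0,0,3,0,0,1,3,0,2,0,0,0,2]
Query p: check counters[7]=1 counters[10]=1 -> maybe

Answer: maybe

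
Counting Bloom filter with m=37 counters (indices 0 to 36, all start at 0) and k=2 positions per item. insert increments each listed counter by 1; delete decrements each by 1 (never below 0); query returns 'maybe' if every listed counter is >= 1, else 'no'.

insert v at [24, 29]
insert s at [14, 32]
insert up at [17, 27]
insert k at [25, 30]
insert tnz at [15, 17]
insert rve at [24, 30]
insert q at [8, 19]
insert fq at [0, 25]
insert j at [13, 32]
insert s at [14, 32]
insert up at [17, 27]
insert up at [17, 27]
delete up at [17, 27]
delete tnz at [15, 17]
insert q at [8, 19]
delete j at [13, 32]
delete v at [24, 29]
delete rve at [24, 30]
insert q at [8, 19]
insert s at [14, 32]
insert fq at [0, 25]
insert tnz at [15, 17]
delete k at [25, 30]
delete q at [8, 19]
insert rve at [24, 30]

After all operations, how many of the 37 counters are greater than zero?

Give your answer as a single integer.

Step 1: insert v at [24, 29] -> counters=[0,0,0,0,0,0,0,0,0,0,0,0,0,0,0,0,0,0,0,0,0,0,0,0,1,0,0,0,0,1,0,0,0,0,0,0,0]
Step 2: insert s at [14, 32] -> counters=[0,0,0,0,0,0,0,0,0,0,0,0,0,0,1,0,0,0,0,0,0,0,0,0,1,0,0,0,0,1,0,0,1,0,0,0,0]
Step 3: insert up at [17, 27] -> counters=[0,0,0,0,0,0,0,0,0,0,0,0,0,0,1,0,0,1,0,0,0,0,0,0,1,0,0,1,0,1,0,0,1,0,0,0,0]
Step 4: insert k at [25, 30] -> counters=[0,0,0,0,0,0,0,0,0,0,0,0,0,0,1,0,0,1,0,0,0,0,0,0,1,1,0,1,0,1,1,0,1,0,0,0,0]
Step 5: insert tnz at [15, 17] -> counters=[0,0,0,0,0,0,0,0,0,0,0,0,0,0,1,1,0,2,0,0,0,0,0,0,1,1,0,1,0,1,1,0,1,0,0,0,0]
Step 6: insert rve at [24, 30] -> counters=[0,0,0,0,0,0,0,0,0,0,0,0,0,0,1,1,0,2,0,0,0,0,0,0,2,1,0,1,0,1,2,0,1,0,0,0,0]
Step 7: insert q at [8, 19] -> counters=[0,0,0,0,0,0,0,0,1,0,0,0,0,0,1,1,0,2,0,1,0,0,0,0,2,1,0,1,0,1,2,0,1,0,0,0,0]
Step 8: insert fq at [0, 25] -> counters=[1,0,0,0,0,0,0,0,1,0,0,0,0,0,1,1,0,2,0,1,0,0,0,0,2,2,0,1,0,1,2,0,1,0,0,0,0]
Step 9: insert j at [13, 32] -> counters=[1,0,0,0,0,0,0,0,1,0,0,0,0,1,1,1,0,2,0,1,0,0,0,0,2,2,0,1,0,1,2,0,2,0,0,0,0]
Step 10: insert s at [14, 32] -> counters=[1,0,0,0,0,0,0,0,1,0,0,0,0,1,2,1,0,2,0,1,0,0,0,0,2,2,0,1,0,1,2,0,3,0,0,0,0]
Step 11: insert up at [17, 27] -> counters=[1,0,0,0,0,0,0,0,1,0,0,0,0,1,2,1,0,3,0,1,0,0,0,0,2,2,0,2,0,1,2,0,3,0,0,0,0]
Step 12: insert up at [17, 27] -> counters=[1,0,0,0,0,0,0,0,1,0,0,0,0,1,2,1,0,4,0,1,0,0,0,0,2,2,0,3,0,1,2,0,3,0,0,0,0]
Step 13: delete up at [17, 27] -> counters=[1,0,0,0,0,0,0,0,1,0,0,0,0,1,2,1,0,3,0,1,0,0,0,0,2,2,0,2,0,1,2,0,3,0,0,0,0]
Step 14: delete tnz at [15, 17] -> counters=[1,0,0,0,0,0,0,0,1,0,0,0,0,1,2,0,0,2,0,1,0,0,0,0,2,2,0,2,0,1,2,0,3,0,0,0,0]
Step 15: insert q at [8, 19] -> counters=[1,0,0,0,0,0,0,0,2,0,0,0,0,1,2,0,0,2,0,2,0,0,0,0,2,2,0,2,0,1,2,0,3,0,0,0,0]
Step 16: delete j at [13, 32] -> counters=[1,0,0,0,0,0,0,0,2,0,0,0,0,0,2,0,0,2,0,2,0,0,0,0,2,2,0,2,0,1,2,0,2,0,0,0,0]
Step 17: delete v at [24, 29] -> counters=[1,0,0,0,0,0,0,0,2,0,0,0,0,0,2,0,0,2,0,2,0,0,0,0,1,2,0,2,0,0,2,0,2,0,0,0,0]
Step 18: delete rve at [24, 30] -> counters=[1,0,0,0,0,0,0,0,2,0,0,0,0,0,2,0,0,2,0,2,0,0,0,0,0,2,0,2,0,0,1,0,2,0,0,0,0]
Step 19: insert q at [8, 19] -> counters=[1,0,0,0,0,0,0,0,3,0,0,0,0,0,2,0,0,2,0,3,0,0,0,0,0,2,0,2,0,0,1,0,2,0,0,0,0]
Step 20: insert s at [14, 32] -> counters=[1,0,0,0,0,0,0,0,3,0,0,0,0,0,3,0,0,2,0,3,0,0,0,0,0,2,0,2,0,0,1,0,3,0,0,0,0]
Step 21: insert fq at [0, 25] -> counters=[2,0,0,0,0,0,0,0,3,0,0,0,0,0,3,0,0,2,0,3,0,0,0,0,0,3,0,2,0,0,1,0,3,0,0,0,0]
Step 22: insert tnz at [15, 17] -> counters=[2,0,0,0,0,0,0,0,3,0,0,0,0,0,3,1,0,3,0,3,0,0,0,0,0,3,0,2,0,0,1,0,3,0,0,0,0]
Step 23: delete k at [25, 30] -> counters=[2,0,0,0,0,0,0,0,3,0,0,0,0,0,3,1,0,3,0,3,0,0,0,0,0,2,0,2,0,0,0,0,3,0,0,0,0]
Step 24: delete q at [8, 19] -> counters=[2,0,0,0,0,0,0,0,2,0,0,0,0,0,3,1,0,3,0,2,0,0,0,0,0,2,0,2,0,0,0,0,3,0,0,0,0]
Step 25: insert rve at [24, 30] -> counters=[2,0,0,0,0,0,0,0,2,0,0,0,0,0,3,1,0,3,0,2,0,0,0,0,1,2,0,2,0,0,1,0,3,0,0,0,0]
Final counters=[2,0,0,0,0,0,0,0,2,0,0,0,0,0,3,1,0,3,0,2,0,0,0,0,1,2,0,2,0,0,1,0,3,0,0,0,0] -> 11 nonzero

Answer: 11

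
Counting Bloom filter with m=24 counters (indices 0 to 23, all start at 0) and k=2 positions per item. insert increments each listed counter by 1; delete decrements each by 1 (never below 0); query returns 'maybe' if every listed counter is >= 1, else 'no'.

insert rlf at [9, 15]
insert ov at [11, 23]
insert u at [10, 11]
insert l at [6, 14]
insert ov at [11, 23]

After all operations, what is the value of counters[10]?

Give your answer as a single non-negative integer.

Step 1: insert rlf at [9, 15] -> counters=[0,0,0,0,0,0,0,0,0,1,0,0,0,0,0,1,0,0,0,0,0,0,0,0]
Step 2: insert ov at [11, 23] -> counters=[0,0,0,0,0,0,0,0,0,1,0,1,0,0,0,1,0,0,0,0,0,0,0,1]
Step 3: insert u at [10, 11] -> counters=[0,0,0,0,0,0,0,0,0,1,1,2,0,0,0,1,0,0,0,0,0,0,0,1]
Step 4: insert l at [6, 14] -> counters=[0,0,0,0,0,0,1,0,0,1,1,2,0,0,1,1,0,0,0,0,0,0,0,1]
Step 5: insert ov at [11, 23] -> counters=[0,0,0,0,0,0,1,0,0,1,1,3,0,0,1,1,0,0,0,0,0,0,0,2]
Final counters=[0,0,0,0,0,0,1,0,0,1,1,3,0,0,1,1,0,0,0,0,0,0,0,2] -> counters[10]=1

Answer: 1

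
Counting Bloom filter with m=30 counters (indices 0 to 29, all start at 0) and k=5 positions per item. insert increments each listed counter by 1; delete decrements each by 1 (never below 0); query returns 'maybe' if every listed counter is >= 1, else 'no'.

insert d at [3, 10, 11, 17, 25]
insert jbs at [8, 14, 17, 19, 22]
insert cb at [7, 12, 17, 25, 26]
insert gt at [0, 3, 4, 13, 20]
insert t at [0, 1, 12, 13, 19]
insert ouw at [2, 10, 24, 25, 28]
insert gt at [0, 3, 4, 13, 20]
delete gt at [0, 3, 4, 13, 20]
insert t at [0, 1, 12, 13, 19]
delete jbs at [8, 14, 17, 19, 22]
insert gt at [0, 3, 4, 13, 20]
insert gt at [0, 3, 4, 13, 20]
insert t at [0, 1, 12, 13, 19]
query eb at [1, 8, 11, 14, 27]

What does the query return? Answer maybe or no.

Answer: no

Derivation:
Step 1: insert d at [3, 10, 11, 17, 25] -> counters=[0,0,0,1,0,0,0,0,0,0,1,1,0,0,0,0,0,1,0,0,0,0,0,0,0,1,0,0,0,0]
Step 2: insert jbs at [8, 14, 17, 19, 22] -> counters=[0,0,0,1,0,0,0,0,1,0,1,1,0,0,1,0,0,2,0,1,0,0,1,0,0,1,0,0,0,0]
Step 3: insert cb at [7, 12, 17, 25, 26] -> counters=[0,0,0,1,0,0,0,1,1,0,1,1,1,0,1,0,0,3,0,1,0,0,1,0,0,2,1,0,0,0]
Step 4: insert gt at [0, 3, 4, 13, 20] -> counters=[1,0,0,2,1,0,0,1,1,0,1,1,1,1,1,0,0,3,0,1,1,0,1,0,0,2,1,0,0,0]
Step 5: insert t at [0, 1, 12, 13, 19] -> counters=[2,1,0,2,1,0,0,1,1,0,1,1,2,2,1,0,0,3,0,2,1,0,1,0,0,2,1,0,0,0]
Step 6: insert ouw at [2, 10, 24, 25, 28] -> counters=[2,1,1,2,1,0,0,1,1,0,2,1,2,2,1,0,0,3,0,2,1,0,1,0,1,3,1,0,1,0]
Step 7: insert gt at [0, 3, 4, 13, 20] -> counters=[3,1,1,3,2,0,0,1,1,0,2,1,2,3,1,0,0,3,0,2,2,0,1,0,1,3,1,0,1,0]
Step 8: delete gt at [0, 3, 4, 13, 20] -> counters=[2,1,1,2,1,0,0,1,1,0,2,1,2,2,1,0,0,3,0,2,1,0,1,0,1,3,1,0,1,0]
Step 9: insert t at [0, 1, 12, 13, 19] -> counters=[3,2,1,2,1,0,0,1,1,0,2,1,3,3,1,0,0,3,0,3,1,0,1,0,1,3,1,0,1,0]
Step 10: delete jbs at [8, 14, 17, 19, 22] -> counters=[3,2,1,2,1,0,0,1,0,0,2,1,3,3,0,0,0,2,0,2,1,0,0,0,1,3,1,0,1,0]
Step 11: insert gt at [0, 3, 4, 13, 20] -> counters=[4,2,1,3,2,0,0,1,0,0,2,1,3,4,0,0,0,2,0,2,2,0,0,0,1,3,1,0,1,0]
Step 12: insert gt at [0, 3, 4, 13, 20] -> counters=[5,2,1,4,3,0,0,1,0,0,2,1,3,5,0,0,0,2,0,2,3,0,0,0,1,3,1,0,1,0]
Step 13: insert t at [0, 1, 12, 13, 19] -> counters=[6,3,1,4,3,0,0,1,0,0,2,1,4,6,0,0,0,2,0,3,3,0,0,0,1,3,1,0,1,0]
Query eb: check counters[1]=3 counters[8]=0 counters[11]=1 counters[14]=0 counters[27]=0 -> no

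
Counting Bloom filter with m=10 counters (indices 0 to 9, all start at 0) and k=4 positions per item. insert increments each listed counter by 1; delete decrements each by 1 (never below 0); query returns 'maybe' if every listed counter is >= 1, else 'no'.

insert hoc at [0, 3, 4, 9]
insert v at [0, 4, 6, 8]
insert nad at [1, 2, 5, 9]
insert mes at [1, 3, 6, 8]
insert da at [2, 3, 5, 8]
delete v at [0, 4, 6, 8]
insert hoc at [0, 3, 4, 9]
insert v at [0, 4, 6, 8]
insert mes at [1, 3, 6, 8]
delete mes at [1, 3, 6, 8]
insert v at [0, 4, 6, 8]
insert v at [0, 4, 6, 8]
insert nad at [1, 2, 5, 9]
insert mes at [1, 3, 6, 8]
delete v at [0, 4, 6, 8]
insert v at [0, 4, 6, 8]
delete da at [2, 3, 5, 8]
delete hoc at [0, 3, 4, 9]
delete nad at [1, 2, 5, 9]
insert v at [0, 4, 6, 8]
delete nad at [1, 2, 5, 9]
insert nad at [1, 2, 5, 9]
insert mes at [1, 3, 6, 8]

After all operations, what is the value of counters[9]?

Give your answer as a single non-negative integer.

Answer: 2

Derivation:
Step 1: insert hoc at [0, 3, 4, 9] -> counters=[1,0,0,1,1,0,0,0,0,1]
Step 2: insert v at [0, 4, 6, 8] -> counters=[2,0,0,1,2,0,1,0,1,1]
Step 3: insert nad at [1, 2, 5, 9] -> counters=[2,1,1,1,2,1,1,0,1,2]
Step 4: insert mes at [1, 3, 6, 8] -> counters=[2,2,1,2,2,1,2,0,2,2]
Step 5: insert da at [2, 3, 5, 8] -> counters=[2,2,2,3,2,2,2,0,3,2]
Step 6: delete v at [0, 4, 6, 8] -> counters=[1,2,2,3,1,2,1,0,2,2]
Step 7: insert hoc at [0, 3, 4, 9] -> counters=[2,2,2,4,2,2,1,0,2,3]
Step 8: insert v at [0, 4, 6, 8] -> counters=[3,2,2,4,3,2,2,0,3,3]
Step 9: insert mes at [1, 3, 6, 8] -> counters=[3,3,2,5,3,2,3,0,4,3]
Step 10: delete mes at [1, 3, 6, 8] -> counters=[3,2,2,4,3,2,2,0,3,3]
Step 11: insert v at [0, 4, 6, 8] -> counters=[4,2,2,4,4,2,3,0,4,3]
Step 12: insert v at [0, 4, 6, 8] -> counters=[5,2,2,4,5,2,4,0,5,3]
Step 13: insert nad at [1, 2, 5, 9] -> counters=[5,3,3,4,5,3,4,0,5,4]
Step 14: insert mes at [1, 3, 6, 8] -> counters=[5,4,3,5,5,3,5,0,6,4]
Step 15: delete v at [0, 4, 6, 8] -> counters=[4,4,3,5,4,3,4,0,5,4]
Step 16: insert v at [0, 4, 6, 8] -> counters=[5,4,3,5,5,3,5,0,6,4]
Step 17: delete da at [2, 3, 5, 8] -> counters=[5,4,2,4,5,2,5,0,5,4]
Step 18: delete hoc at [0, 3, 4, 9] -> counters=[4,4,2,3,4,2,5,0,5,3]
Step 19: delete nad at [1, 2, 5, 9] -> counters=[4,3,1,3,4,1,5,0,5,2]
Step 20: insert v at [0, 4, 6, 8] -> counters=[5,3,1,3,5,1,6,0,6,2]
Step 21: delete nad at [1, 2, 5, 9] -> counters=[5,2,0,3,5,0,6,0,6,1]
Step 22: insert nad at [1, 2, 5, 9] -> counters=[5,3,1,3,5,1,6,0,6,2]
Step 23: insert mes at [1, 3, 6, 8] -> counters=[5,4,1,4,5,1,7,0,7,2]
Final counters=[5,4,1,4,5,1,7,0,7,2] -> counters[9]=2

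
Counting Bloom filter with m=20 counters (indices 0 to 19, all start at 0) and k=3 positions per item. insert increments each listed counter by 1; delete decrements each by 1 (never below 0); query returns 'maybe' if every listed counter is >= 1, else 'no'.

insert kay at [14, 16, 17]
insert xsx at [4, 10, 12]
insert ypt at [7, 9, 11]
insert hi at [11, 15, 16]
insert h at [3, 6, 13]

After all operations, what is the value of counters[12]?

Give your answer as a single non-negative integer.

Step 1: insert kay at [14, 16, 17] -> counters=[0,0,0,0,0,0,0,0,0,0,0,0,0,0,1,0,1,1,0,0]
Step 2: insert xsx at [4, 10, 12] -> counters=[0,0,0,0,1,0,0,0,0,0,1,0,1,0,1,0,1,1,0,0]
Step 3: insert ypt at [7, 9, 11] -> counters=[0,0,0,0,1,0,0,1,0,1,1,1,1,0,1,0,1,1,0,0]
Step 4: insert hi at [11, 15, 16] -> counters=[0,0,0,0,1,0,0,1,0,1,1,2,1,0,1,1,2,1,0,0]
Step 5: insert h at [3, 6, 13] -> counters=[0,0,0,1,1,0,1,1,0,1,1,2,1,1,1,1,2,1,0,0]
Final counters=[0,0,0,1,1,0,1,1,0,1,1,2,1,1,1,1,2,1,0,0] -> counters[12]=1

Answer: 1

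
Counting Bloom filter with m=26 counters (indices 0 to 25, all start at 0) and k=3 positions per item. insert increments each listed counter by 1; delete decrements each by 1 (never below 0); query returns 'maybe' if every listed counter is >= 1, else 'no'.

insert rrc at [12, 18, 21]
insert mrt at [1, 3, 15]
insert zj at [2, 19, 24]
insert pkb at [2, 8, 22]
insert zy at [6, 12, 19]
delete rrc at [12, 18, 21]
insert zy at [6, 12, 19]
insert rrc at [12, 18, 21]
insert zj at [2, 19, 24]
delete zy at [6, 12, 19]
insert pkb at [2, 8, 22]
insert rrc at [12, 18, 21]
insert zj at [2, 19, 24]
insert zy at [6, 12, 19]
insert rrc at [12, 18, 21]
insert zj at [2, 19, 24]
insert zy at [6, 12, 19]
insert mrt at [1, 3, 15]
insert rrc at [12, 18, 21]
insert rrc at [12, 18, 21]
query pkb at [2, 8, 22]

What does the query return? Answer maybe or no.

Answer: maybe

Derivation:
Step 1: insert rrc at [12, 18, 21] -> counters=[0,0,0,0,0,0,0,0,0,0,0,0,1,0,0,0,0,0,1,0,0,1,0,0,0,0]
Step 2: insert mrt at [1, 3, 15] -> counters=[0,1,0,1,0,0,0,0,0,0,0,0,1,0,0,1,0,0,1,0,0,1,0,0,0,0]
Step 3: insert zj at [2, 19, 24] -> counters=[0,1,1,1,0,0,0,0,0,0,0,0,1,0,0,1,0,0,1,1,0,1,0,0,1,0]
Step 4: insert pkb at [2, 8, 22] -> counters=[0,1,2,1,0,0,0,0,1,0,0,0,1,0,0,1,0,0,1,1,0,1,1,0,1,0]
Step 5: insert zy at [6, 12, 19] -> counters=[0,1,2,1,0,0,1,0,1,0,0,0,2,0,0,1,0,0,1,2,0,1,1,0,1,0]
Step 6: delete rrc at [12, 18, 21] -> counters=[0,1,2,1,0,0,1,0,1,0,0,0,1,0,0,1,0,0,0,2,0,0,1,0,1,0]
Step 7: insert zy at [6, 12, 19] -> counters=[0,1,2,1,0,0,2,0,1,0,0,0,2,0,0,1,0,0,0,3,0,0,1,0,1,0]
Step 8: insert rrc at [12, 18, 21] -> counters=[0,1,2,1,0,0,2,0,1,0,0,0,3,0,0,1,0,0,1,3,0,1,1,0,1,0]
Step 9: insert zj at [2, 19, 24] -> counters=[0,1,3,1,0,0,2,0,1,0,0,0,3,0,0,1,0,0,1,4,0,1,1,0,2,0]
Step 10: delete zy at [6, 12, 19] -> counters=[0,1,3,1,0,0,1,0,1,0,0,0,2,0,0,1,0,0,1,3,0,1,1,0,2,0]
Step 11: insert pkb at [2, 8, 22] -> counters=[0,1,4,1,0,0,1,0,2,0,0,0,2,0,0,1,0,0,1,3,0,1,2,0,2,0]
Step 12: insert rrc at [12, 18, 21] -> counters=[0,1,4,1,0,0,1,0,2,0,0,0,3,0,0,1,0,0,2,3,0,2,2,0,2,0]
Step 13: insert zj at [2, 19, 24] -> counters=[0,1,5,1,0,0,1,0,2,0,0,0,3,0,0,1,0,0,2,4,0,2,2,0,3,0]
Step 14: insert zy at [6, 12, 19] -> counters=[0,1,5,1,0,0,2,0,2,0,0,0,4,0,0,1,0,0,2,5,0,2,2,0,3,0]
Step 15: insert rrc at [12, 18, 21] -> counters=[0,1,5,1,0,0,2,0,2,0,0,0,5,0,0,1,0,0,3,5,0,3,2,0,3,0]
Step 16: insert zj at [2, 19, 24] -> counters=[0,1,6,1,0,0,2,0,2,0,0,0,5,0,0,1,0,0,3,6,0,3,2,0,4,0]
Step 17: insert zy at [6, 12, 19] -> counters=[0,1,6,1,0,0,3,0,2,0,0,0,6,0,0,1,0,0,3,7,0,3,2,0,4,0]
Step 18: insert mrt at [1, 3, 15] -> counters=[0,2,6,2,0,0,3,0,2,0,0,0,6,0,0,2,0,0,3,7,0,3,2,0,4,0]
Step 19: insert rrc at [12, 18, 21] -> counters=[0,2,6,2,0,0,3,0,2,0,0,0,7,0,0,2,0,0,4,7,0,4,2,0,4,0]
Step 20: insert rrc at [12, 18, 21] -> counters=[0,2,6,2,0,0,3,0,2,0,0,0,8,0,0,2,0,0,5,7,0,5,2,0,4,0]
Query pkb: check counters[2]=6 counters[8]=2 counters[22]=2 -> maybe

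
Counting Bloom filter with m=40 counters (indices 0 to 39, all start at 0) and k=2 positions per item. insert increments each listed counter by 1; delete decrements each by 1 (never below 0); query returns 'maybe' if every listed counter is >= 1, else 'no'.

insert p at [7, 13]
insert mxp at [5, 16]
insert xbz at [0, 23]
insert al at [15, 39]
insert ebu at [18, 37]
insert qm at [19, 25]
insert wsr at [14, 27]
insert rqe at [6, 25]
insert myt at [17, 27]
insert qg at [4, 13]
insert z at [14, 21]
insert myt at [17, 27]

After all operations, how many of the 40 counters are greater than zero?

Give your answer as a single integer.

Answer: 18

Derivation:
Step 1: insert p at [7, 13] -> counters=[0,0,0,0,0,0,0,1,0,0,0,0,0,1,0,0,0,0,0,0,0,0,0,0,0,0,0,0,0,0,0,0,0,0,0,0,0,0,0,0]
Step 2: insert mxp at [5, 16] -> counters=[0,0,0,0,0,1,0,1,0,0,0,0,0,1,0,0,1,0,0,0,0,0,0,0,0,0,0,0,0,0,0,0,0,0,0,0,0,0,0,0]
Step 3: insert xbz at [0, 23] -> counters=[1,0,0,0,0,1,0,1,0,0,0,0,0,1,0,0,1,0,0,0,0,0,0,1,0,0,0,0,0,0,0,0,0,0,0,0,0,0,0,0]
Step 4: insert al at [15, 39] -> counters=[1,0,0,0,0,1,0,1,0,0,0,0,0,1,0,1,1,0,0,0,0,0,0,1,0,0,0,0,0,0,0,0,0,0,0,0,0,0,0,1]
Step 5: insert ebu at [18, 37] -> counters=[1,0,0,0,0,1,0,1,0,0,0,0,0,1,0,1,1,0,1,0,0,0,0,1,0,0,0,0,0,0,0,0,0,0,0,0,0,1,0,1]
Step 6: insert qm at [19, 25] -> counters=[1,0,0,0,0,1,0,1,0,0,0,0,0,1,0,1,1,0,1,1,0,0,0,1,0,1,0,0,0,0,0,0,0,0,0,0,0,1,0,1]
Step 7: insert wsr at [14, 27] -> counters=[1,0,0,0,0,1,0,1,0,0,0,0,0,1,1,1,1,0,1,1,0,0,0,1,0,1,0,1,0,0,0,0,0,0,0,0,0,1,0,1]
Step 8: insert rqe at [6, 25] -> counters=[1,0,0,0,0,1,1,1,0,0,0,0,0,1,1,1,1,0,1,1,0,0,0,1,0,2,0,1,0,0,0,0,0,0,0,0,0,1,0,1]
Step 9: insert myt at [17, 27] -> counters=[1,0,0,0,0,1,1,1,0,0,0,0,0,1,1,1,1,1,1,1,0,0,0,1,0,2,0,2,0,0,0,0,0,0,0,0,0,1,0,1]
Step 10: insert qg at [4, 13] -> counters=[1,0,0,0,1,1,1,1,0,0,0,0,0,2,1,1,1,1,1,1,0,0,0,1,0,2,0,2,0,0,0,0,0,0,0,0,0,1,0,1]
Step 11: insert z at [14, 21] -> counters=[1,0,0,0,1,1,1,1,0,0,0,0,0,2,2,1,1,1,1,1,0,1,0,1,0,2,0,2,0,0,0,0,0,0,0,0,0,1,0,1]
Step 12: insert myt at [17, 27] -> counters=[1,0,0,0,1,1,1,1,0,0,0,0,0,2,2,1,1,2,1,1,0,1,0,1,0,2,0,3,0,0,0,0,0,0,0,0,0,1,0,1]
Final counters=[1,0,0,0,1,1,1,1,0,0,0,0,0,2,2,1,1,2,1,1,0,1,0,1,0,2,0,3,0,0,0,0,0,0,0,0,0,1,0,1] -> 18 nonzero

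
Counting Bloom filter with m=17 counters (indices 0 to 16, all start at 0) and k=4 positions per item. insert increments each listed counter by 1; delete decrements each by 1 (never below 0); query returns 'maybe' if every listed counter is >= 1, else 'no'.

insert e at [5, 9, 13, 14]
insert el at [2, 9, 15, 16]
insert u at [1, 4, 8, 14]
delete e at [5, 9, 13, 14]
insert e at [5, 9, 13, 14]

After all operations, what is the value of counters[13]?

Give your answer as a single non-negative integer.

Step 1: insert e at [5, 9, 13, 14] -> counters=[0,0,0,0,0,1,0,0,0,1,0,0,0,1,1,0,0]
Step 2: insert el at [2, 9, 15, 16] -> counters=[0,0,1,0,0,1,0,0,0,2,0,0,0,1,1,1,1]
Step 3: insert u at [1, 4, 8, 14] -> counters=[0,1,1,0,1,1,0,0,1,2,0,0,0,1,2,1,1]
Step 4: delete e at [5, 9, 13, 14] -> counters=[0,1,1,0,1,0,0,0,1,1,0,0,0,0,1,1,1]
Step 5: insert e at [5, 9, 13, 14] -> counters=[0,1,1,0,1,1,0,0,1,2,0,0,0,1,2,1,1]
Final counters=[0,1,1,0,1,1,0,0,1,2,0,0,0,1,2,1,1] -> counters[13]=1

Answer: 1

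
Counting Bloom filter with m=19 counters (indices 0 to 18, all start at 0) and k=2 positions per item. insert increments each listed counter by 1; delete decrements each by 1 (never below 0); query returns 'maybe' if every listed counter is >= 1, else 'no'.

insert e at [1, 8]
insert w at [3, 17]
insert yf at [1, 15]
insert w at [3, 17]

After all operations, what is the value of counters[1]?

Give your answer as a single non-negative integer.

Answer: 2

Derivation:
Step 1: insert e at [1, 8] -> counters=[0,1,0,0,0,0,0,0,1,0,0,0,0,0,0,0,0,0,0]
Step 2: insert w at [3, 17] -> counters=[0,1,0,1,0,0,0,0,1,0,0,0,0,0,0,0,0,1,0]
Step 3: insert yf at [1, 15] -> counters=[0,2,0,1,0,0,0,0,1,0,0,0,0,0,0,1,0,1,0]
Step 4: insert w at [3, 17] -> counters=[0,2,0,2,0,0,0,0,1,0,0,0,0,0,0,1,0,2,0]
Final counters=[0,2,0,2,0,0,0,0,1,0,0,0,0,0,0,1,0,2,0] -> counters[1]=2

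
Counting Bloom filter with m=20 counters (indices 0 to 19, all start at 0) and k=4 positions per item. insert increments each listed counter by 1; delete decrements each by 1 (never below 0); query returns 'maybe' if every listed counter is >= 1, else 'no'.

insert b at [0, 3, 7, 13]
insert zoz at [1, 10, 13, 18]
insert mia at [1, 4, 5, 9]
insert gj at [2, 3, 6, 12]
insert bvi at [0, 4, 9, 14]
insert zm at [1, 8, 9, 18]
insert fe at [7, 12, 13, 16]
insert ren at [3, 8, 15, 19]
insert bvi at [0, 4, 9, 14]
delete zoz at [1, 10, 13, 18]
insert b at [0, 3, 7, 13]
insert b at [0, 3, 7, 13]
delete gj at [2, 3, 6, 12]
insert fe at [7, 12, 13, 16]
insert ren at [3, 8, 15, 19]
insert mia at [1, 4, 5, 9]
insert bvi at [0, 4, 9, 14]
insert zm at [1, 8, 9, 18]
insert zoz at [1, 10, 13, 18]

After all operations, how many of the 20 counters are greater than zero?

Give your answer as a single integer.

Answer: 16

Derivation:
Step 1: insert b at [0, 3, 7, 13] -> counters=[1,0,0,1,0,0,0,1,0,0,0,0,0,1,0,0,0,0,0,0]
Step 2: insert zoz at [1, 10, 13, 18] -> counters=[1,1,0,1,0,0,0,1,0,0,1,0,0,2,0,0,0,0,1,0]
Step 3: insert mia at [1, 4, 5, 9] -> counters=[1,2,0,1,1,1,0,1,0,1,1,0,0,2,0,0,0,0,1,0]
Step 4: insert gj at [2, 3, 6, 12] -> counters=[1,2,1,2,1,1,1,1,0,1,1,0,1,2,0,0,0,0,1,0]
Step 5: insert bvi at [0, 4, 9, 14] -> counters=[2,2,1,2,2,1,1,1,0,2,1,0,1,2,1,0,0,0,1,0]
Step 6: insert zm at [1, 8, 9, 18] -> counters=[2,3,1,2,2,1,1,1,1,3,1,0,1,2,1,0,0,0,2,0]
Step 7: insert fe at [7, 12, 13, 16] -> counters=[2,3,1,2,2,1,1,2,1,3,1,0,2,3,1,0,1,0,2,0]
Step 8: insert ren at [3, 8, 15, 19] -> counters=[2,3,1,3,2,1,1,2,2,3,1,0,2,3,1,1,1,0,2,1]
Step 9: insert bvi at [0, 4, 9, 14] -> counters=[3,3,1,3,3,1,1,2,2,4,1,0,2,3,2,1,1,0,2,1]
Step 10: delete zoz at [1, 10, 13, 18] -> counters=[3,2,1,3,3,1,1,2,2,4,0,0,2,2,2,1,1,0,1,1]
Step 11: insert b at [0, 3, 7, 13] -> counters=[4,2,1,4,3,1,1,3,2,4,0,0,2,3,2,1,1,0,1,1]
Step 12: insert b at [0, 3, 7, 13] -> counters=[5,2,1,5,3,1,1,4,2,4,0,0,2,4,2,1,1,0,1,1]
Step 13: delete gj at [2, 3, 6, 12] -> counters=[5,2,0,4,3,1,0,4,2,4,0,0,1,4,2,1,1,0,1,1]
Step 14: insert fe at [7, 12, 13, 16] -> counters=[5,2,0,4,3,1,0,5,2,4,0,0,2,5,2,1,2,0,1,1]
Step 15: insert ren at [3, 8, 15, 19] -> counters=[5,2,0,5,3,1,0,5,3,4,0,0,2,5,2,2,2,0,1,2]
Step 16: insert mia at [1, 4, 5, 9] -> counters=[5,3,0,5,4,2,0,5,3,5,0,0,2,5,2,2,2,0,1,2]
Step 17: insert bvi at [0, 4, 9, 14] -> counters=[6,3,0,5,5,2,0,5,3,6,0,0,2,5,3,2,2,0,1,2]
Step 18: insert zm at [1, 8, 9, 18] -> counters=[6,4,0,5,5,2,0,5,4,7,0,0,2,5,3,2,2,0,2,2]
Step 19: insert zoz at [1, 10, 13, 18] -> counters=[6,5,0,5,5,2,0,5,4,7,1,0,2,6,3,2,2,0,3,2]
Final counters=[6,5,0,5,5,2,0,5,4,7,1,0,2,6,3,2,2,0,3,2] -> 16 nonzero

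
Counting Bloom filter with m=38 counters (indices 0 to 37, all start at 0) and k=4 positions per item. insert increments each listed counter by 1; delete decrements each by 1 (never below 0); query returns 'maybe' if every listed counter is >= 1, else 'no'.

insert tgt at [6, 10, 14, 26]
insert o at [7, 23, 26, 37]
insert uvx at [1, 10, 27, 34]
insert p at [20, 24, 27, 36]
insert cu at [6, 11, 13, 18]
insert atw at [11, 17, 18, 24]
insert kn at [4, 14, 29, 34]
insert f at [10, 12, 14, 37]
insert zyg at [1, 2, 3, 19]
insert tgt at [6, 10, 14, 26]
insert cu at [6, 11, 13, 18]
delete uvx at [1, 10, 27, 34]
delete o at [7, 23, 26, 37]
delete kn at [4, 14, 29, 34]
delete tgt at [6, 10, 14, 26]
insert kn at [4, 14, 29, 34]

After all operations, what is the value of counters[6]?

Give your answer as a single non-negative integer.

Step 1: insert tgt at [6, 10, 14, 26] -> counters=[0,0,0,0,0,0,1,0,0,0,1,0,0,0,1,0,0,0,0,0,0,0,0,0,0,0,1,0,0,0,0,0,0,0,0,0,0,0]
Step 2: insert o at [7, 23, 26, 37] -> counters=[0,0,0,0,0,0,1,1,0,0,1,0,0,0,1,0,0,0,0,0,0,0,0,1,0,0,2,0,0,0,0,0,0,0,0,0,0,1]
Step 3: insert uvx at [1, 10, 27, 34] -> counters=[0,1,0,0,0,0,1,1,0,0,2,0,0,0,1,0,0,0,0,0,0,0,0,1,0,0,2,1,0,0,0,0,0,0,1,0,0,1]
Step 4: insert p at [20, 24, 27, 36] -> counters=[0,1,0,0,0,0,1,1,0,0,2,0,0,0,1,0,0,0,0,0,1,0,0,1,1,0,2,2,0,0,0,0,0,0,1,0,1,1]
Step 5: insert cu at [6, 11, 13, 18] -> counters=[0,1,0,0,0,0,2,1,0,0,2,1,0,1,1,0,0,0,1,0,1,0,0,1,1,0,2,2,0,0,0,0,0,0,1,0,1,1]
Step 6: insert atw at [11, 17, 18, 24] -> counters=[0,1,0,0,0,0,2,1,0,0,2,2,0,1,1,0,0,1,2,0,1,0,0,1,2,0,2,2,0,0,0,0,0,0,1,0,1,1]
Step 7: insert kn at [4, 14, 29, 34] -> counters=[0,1,0,0,1,0,2,1,0,0,2,2,0,1,2,0,0,1,2,0,1,0,0,1,2,0,2,2,0,1,0,0,0,0,2,0,1,1]
Step 8: insert f at [10, 12, 14, 37] -> counters=[0,1,0,0,1,0,2,1,0,0,3,2,1,1,3,0,0,1,2,0,1,0,0,1,2,0,2,2,0,1,0,0,0,0,2,0,1,2]
Step 9: insert zyg at [1, 2, 3, 19] -> counters=[0,2,1,1,1,0,2,1,0,0,3,2,1,1,3,0,0,1,2,1,1,0,0,1,2,0,2,2,0,1,0,0,0,0,2,0,1,2]
Step 10: insert tgt at [6, 10, 14, 26] -> counters=[0,2,1,1,1,0,3,1,0,0,4,2,1,1,4,0,0,1,2,1,1,0,0,1,2,0,3,2,0,1,0,0,0,0,2,0,1,2]
Step 11: insert cu at [6, 11, 13, 18] -> counters=[0,2,1,1,1,0,4,1,0,0,4,3,1,2,4,0,0,1,3,1,1,0,0,1,2,0,3,2,0,1,0,0,0,0,2,0,1,2]
Step 12: delete uvx at [1, 10, 27, 34] -> counters=[0,1,1,1,1,0,4,1,0,0,3,3,1,2,4,0,0,1,3,1,1,0,0,1,2,0,3,1,0,1,0,0,0,0,1,0,1,2]
Step 13: delete o at [7, 23, 26, 37] -> counters=[0,1,1,1,1,0,4,0,0,0,3,3,1,2,4,0,0,1,3,1,1,0,0,0,2,0,2,1,0,1,0,0,0,0,1,0,1,1]
Step 14: delete kn at [4, 14, 29, 34] -> counters=[0,1,1,1,0,0,4,0,0,0,3,3,1,2,3,0,0,1,3,1,1,0,0,0,2,0,2,1,0,0,0,0,0,0,0,0,1,1]
Step 15: delete tgt at [6, 10, 14, 26] -> counters=[0,1,1,1,0,0,3,0,0,0,2,3,1,2,2,0,0,1,3,1,1,0,0,0,2,0,1,1,0,0,0,0,0,0,0,0,1,1]
Step 16: insert kn at [4, 14, 29, 34] -> counters=[0,1,1,1,1,0,3,0,0,0,2,3,1,2,3,0,0,1,3,1,1,0,0,0,2,0,1,1,0,1,0,0,0,0,1,0,1,1]
Final counters=[0,1,1,1,1,0,3,0,0,0,2,3,1,2,3,0,0,1,3,1,1,0,0,0,2,0,1,1,0,1,0,0,0,0,1,0,1,1] -> counters[6]=3

Answer: 3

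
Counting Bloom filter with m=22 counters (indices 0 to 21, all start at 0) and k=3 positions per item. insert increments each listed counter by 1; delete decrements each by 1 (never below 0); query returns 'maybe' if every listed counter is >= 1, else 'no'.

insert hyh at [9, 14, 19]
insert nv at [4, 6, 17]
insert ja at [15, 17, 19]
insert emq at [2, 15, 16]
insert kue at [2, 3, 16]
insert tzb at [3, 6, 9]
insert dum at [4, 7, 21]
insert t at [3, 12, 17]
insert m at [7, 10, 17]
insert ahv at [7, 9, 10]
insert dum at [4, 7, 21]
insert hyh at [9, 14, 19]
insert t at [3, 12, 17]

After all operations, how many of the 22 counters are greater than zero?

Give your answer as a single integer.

Step 1: insert hyh at [9, 14, 19] -> counters=[0,0,0,0,0,0,0,0,0,1,0,0,0,0,1,0,0,0,0,1,0,0]
Step 2: insert nv at [4, 6, 17] -> counters=[0,0,0,0,1,0,1,0,0,1,0,0,0,0,1,0,0,1,0,1,0,0]
Step 3: insert ja at [15, 17, 19] -> counters=[0,0,0,0,1,0,1,0,0,1,0,0,0,0,1,1,0,2,0,2,0,0]
Step 4: insert emq at [2, 15, 16] -> counters=[0,0,1,0,1,0,1,0,0,1,0,0,0,0,1,2,1,2,0,2,0,0]
Step 5: insert kue at [2, 3, 16] -> counters=[0,0,2,1,1,0,1,0,0,1,0,0,0,0,1,2,2,2,0,2,0,0]
Step 6: insert tzb at [3, 6, 9] -> counters=[0,0,2,2,1,0,2,0,0,2,0,0,0,0,1,2,2,2,0,2,0,0]
Step 7: insert dum at [4, 7, 21] -> counters=[0,0,2,2,2,0,2,1,0,2,0,0,0,0,1,2,2,2,0,2,0,1]
Step 8: insert t at [3, 12, 17] -> counters=[0,0,2,3,2,0,2,1,0,2,0,0,1,0,1,2,2,3,0,2,0,1]
Step 9: insert m at [7, 10, 17] -> counters=[0,0,2,3,2,0,2,2,0,2,1,0,1,0,1,2,2,4,0,2,0,1]
Step 10: insert ahv at [7, 9, 10] -> counters=[0,0,2,3,2,0,2,3,0,3,2,0,1,0,1,2,2,4,0,2,0,1]
Step 11: insert dum at [4, 7, 21] -> counters=[0,0,2,3,3,0,2,4,0,3,2,0,1,0,1,2,2,4,0,2,0,2]
Step 12: insert hyh at [9, 14, 19] -> counters=[0,0,2,3,3,0,2,4,0,4,2,0,1,0,2,2,2,4,0,3,0,2]
Step 13: insert t at [3, 12, 17] -> counters=[0,0,2,4,3,0,2,4,0,4,2,0,2,0,2,2,2,5,0,3,0,2]
Final counters=[0,0,2,4,3,0,2,4,0,4,2,0,2,0,2,2,2,5,0,3,0,2] -> 14 nonzero

Answer: 14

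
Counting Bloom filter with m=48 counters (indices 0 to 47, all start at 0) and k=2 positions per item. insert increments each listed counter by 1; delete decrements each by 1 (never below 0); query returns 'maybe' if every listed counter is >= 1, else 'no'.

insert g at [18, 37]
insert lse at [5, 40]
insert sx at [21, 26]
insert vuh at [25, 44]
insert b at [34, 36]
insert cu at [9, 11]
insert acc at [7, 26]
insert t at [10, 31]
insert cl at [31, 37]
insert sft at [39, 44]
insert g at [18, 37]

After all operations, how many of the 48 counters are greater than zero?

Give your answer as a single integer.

Step 1: insert g at [18, 37] -> counters=[0,0,0,0,0,0,0,0,0,0,0,0,0,0,0,0,0,0,1,0,0,0,0,0,0,0,0,0,0,0,0,0,0,0,0,0,0,1,0,0,0,0,0,0,0,0,0,0]
Step 2: insert lse at [5, 40] -> counters=[0,0,0,0,0,1,0,0,0,0,0,0,0,0,0,0,0,0,1,0,0,0,0,0,0,0,0,0,0,0,0,0,0,0,0,0,0,1,0,0,1,0,0,0,0,0,0,0]
Step 3: insert sx at [21, 26] -> counters=[0,0,0,0,0,1,0,0,0,0,0,0,0,0,0,0,0,0,1,0,0,1,0,0,0,0,1,0,0,0,0,0,0,0,0,0,0,1,0,0,1,0,0,0,0,0,0,0]
Step 4: insert vuh at [25, 44] -> counters=[0,0,0,0,0,1,0,0,0,0,0,0,0,0,0,0,0,0,1,0,0,1,0,0,0,1,1,0,0,0,0,0,0,0,0,0,0,1,0,0,1,0,0,0,1,0,0,0]
Step 5: insert b at [34, 36] -> counters=[0,0,0,0,0,1,0,0,0,0,0,0,0,0,0,0,0,0,1,0,0,1,0,0,0,1,1,0,0,0,0,0,0,0,1,0,1,1,0,0,1,0,0,0,1,0,0,0]
Step 6: insert cu at [9, 11] -> counters=[0,0,0,0,0,1,0,0,0,1,0,1,0,0,0,0,0,0,1,0,0,1,0,0,0,1,1,0,0,0,0,0,0,0,1,0,1,1,0,0,1,0,0,0,1,0,0,0]
Step 7: insert acc at [7, 26] -> counters=[0,0,0,0,0,1,0,1,0,1,0,1,0,0,0,0,0,0,1,0,0,1,0,0,0,1,2,0,0,0,0,0,0,0,1,0,1,1,0,0,1,0,0,0,1,0,0,0]
Step 8: insert t at [10, 31] -> counters=[0,0,0,0,0,1,0,1,0,1,1,1,0,0,0,0,0,0,1,0,0,1,0,0,0,1,2,0,0,0,0,1,0,0,1,0,1,1,0,0,1,0,0,0,1,0,0,0]
Step 9: insert cl at [31, 37] -> counters=[0,0,0,0,0,1,0,1,0,1,1,1,0,0,0,0,0,0,1,0,0,1,0,0,0,1,2,0,0,0,0,2,0,0,1,0,1,2,0,0,1,0,0,0,1,0,0,0]
Step 10: insert sft at [39, 44] -> counters=[0,0,0,0,0,1,0,1,0,1,1,1,0,0,0,0,0,0,1,0,0,1,0,0,0,1,2,0,0,0,0,2,0,0,1,0,1,2,0,1,1,0,0,0,2,0,0,0]
Step 11: insert g at [18, 37] -> counters=[0,0,0,0,0,1,0,1,0,1,1,1,0,0,0,0,0,0,2,0,0,1,0,0,0,1,2,0,0,0,0,2,0,0,1,0,1,3,0,1,1,0,0,0,2,0,0,0]
Final counters=[0,0,0,0,0,1,0,1,0,1,1,1,0,0,0,0,0,0,2,0,0,1,0,0,0,1,2,0,0,0,0,2,0,0,1,0,1,3,0,1,1,0,0,0,2,0,0,0] -> 16 nonzero

Answer: 16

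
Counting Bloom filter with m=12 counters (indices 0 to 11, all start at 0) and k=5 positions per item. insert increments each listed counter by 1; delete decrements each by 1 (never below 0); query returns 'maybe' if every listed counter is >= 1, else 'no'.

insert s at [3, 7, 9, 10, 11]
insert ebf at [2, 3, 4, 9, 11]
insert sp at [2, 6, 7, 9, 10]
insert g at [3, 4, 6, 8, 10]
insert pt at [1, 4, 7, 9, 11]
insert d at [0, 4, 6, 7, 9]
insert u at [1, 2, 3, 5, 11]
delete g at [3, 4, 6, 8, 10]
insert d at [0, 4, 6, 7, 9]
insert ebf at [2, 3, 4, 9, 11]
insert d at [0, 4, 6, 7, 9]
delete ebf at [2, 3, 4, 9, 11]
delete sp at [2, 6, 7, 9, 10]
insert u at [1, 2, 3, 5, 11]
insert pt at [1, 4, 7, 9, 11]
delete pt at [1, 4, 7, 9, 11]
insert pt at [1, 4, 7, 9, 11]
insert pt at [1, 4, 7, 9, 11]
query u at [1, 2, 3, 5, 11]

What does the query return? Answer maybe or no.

Step 1: insert s at [3, 7, 9, 10, 11] -> counters=[0,0,0,1,0,0,0,1,0,1,1,1]
Step 2: insert ebf at [2, 3, 4, 9, 11] -> counters=[0,0,1,2,1,0,0,1,0,2,1,2]
Step 3: insert sp at [2, 6, 7, 9, 10] -> counters=[0,0,2,2,1,0,1,2,0,3,2,2]
Step 4: insert g at [3, 4, 6, 8, 10] -> counters=[0,0,2,3,2,0,2,2,1,3,3,2]
Step 5: insert pt at [1, 4, 7, 9, 11] -> counters=[0,1,2,3,3,0,2,3,1,4,3,3]
Step 6: insert d at [0, 4, 6, 7, 9] -> counters=[1,1,2,3,4,0,3,4,1,5,3,3]
Step 7: insert u at [1, 2, 3, 5, 11] -> counters=[1,2,3,4,4,1,3,4,1,5,3,4]
Step 8: delete g at [3, 4, 6, 8, 10] -> counters=[1,2,3,3,3,1,2,4,0,5,2,4]
Step 9: insert d at [0, 4, 6, 7, 9] -> counters=[2,2,3,3,4,1,3,5,0,6,2,4]
Step 10: insert ebf at [2, 3, 4, 9, 11] -> counters=[2,2,4,4,5,1,3,5,0,7,2,5]
Step 11: insert d at [0, 4, 6, 7, 9] -> counters=[3,2,4,4,6,1,4,6,0,8,2,5]
Step 12: delete ebf at [2, 3, 4, 9, 11] -> counters=[3,2,3,3,5,1,4,6,0,7,2,4]
Step 13: delete sp at [2, 6, 7, 9, 10] -> counters=[3,2,2,3,5,1,3,5,0,6,1,4]
Step 14: insert u at [1, 2, 3, 5, 11] -> counters=[3,3,3,4,5,2,3,5,0,6,1,5]
Step 15: insert pt at [1, 4, 7, 9, 11] -> counters=[3,4,3,4,6,2,3,6,0,7,1,6]
Step 16: delete pt at [1, 4, 7, 9, 11] -> counters=[3,3,3,4,5,2,3,5,0,6,1,5]
Step 17: insert pt at [1, 4, 7, 9, 11] -> counters=[3,4,3,4,6,2,3,6,0,7,1,6]
Step 18: insert pt at [1, 4, 7, 9, 11] -> counters=[3,5,3,4,7,2,3,7,0,8,1,7]
Query u: check counters[1]=5 counters[2]=3 counters[3]=4 counters[5]=2 counters[11]=7 -> maybe

Answer: maybe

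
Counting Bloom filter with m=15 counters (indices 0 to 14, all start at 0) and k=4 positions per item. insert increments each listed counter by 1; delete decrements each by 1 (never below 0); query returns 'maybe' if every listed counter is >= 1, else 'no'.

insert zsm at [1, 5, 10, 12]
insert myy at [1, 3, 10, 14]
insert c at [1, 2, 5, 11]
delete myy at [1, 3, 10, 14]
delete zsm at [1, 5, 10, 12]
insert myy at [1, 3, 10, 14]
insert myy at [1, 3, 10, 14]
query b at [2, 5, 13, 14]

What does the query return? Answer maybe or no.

Step 1: insert zsm at [1, 5, 10, 12] -> counters=[0,1,0,0,0,1,0,0,0,0,1,0,1,0,0]
Step 2: insert myy at [1, 3, 10, 14] -> counters=[0,2,0,1,0,1,0,0,0,0,2,0,1,0,1]
Step 3: insert c at [1, 2, 5, 11] -> counters=[0,3,1,1,0,2,0,0,0,0,2,1,1,0,1]
Step 4: delete myy at [1, 3, 10, 14] -> counters=[0,2,1,0,0,2,0,0,0,0,1,1,1,0,0]
Step 5: delete zsm at [1, 5, 10, 12] -> counters=[0,1,1,0,0,1,0,0,0,0,0,1,0,0,0]
Step 6: insert myy at [1, 3, 10, 14] -> counters=[0,2,1,1,0,1,0,0,0,0,1,1,0,0,1]
Step 7: insert myy at [1, 3, 10, 14] -> counters=[0,3,1,2,0,1,0,0,0,0,2,1,0,0,2]
Query b: check counters[2]=1 counters[5]=1 counters[13]=0 counters[14]=2 -> no

Answer: no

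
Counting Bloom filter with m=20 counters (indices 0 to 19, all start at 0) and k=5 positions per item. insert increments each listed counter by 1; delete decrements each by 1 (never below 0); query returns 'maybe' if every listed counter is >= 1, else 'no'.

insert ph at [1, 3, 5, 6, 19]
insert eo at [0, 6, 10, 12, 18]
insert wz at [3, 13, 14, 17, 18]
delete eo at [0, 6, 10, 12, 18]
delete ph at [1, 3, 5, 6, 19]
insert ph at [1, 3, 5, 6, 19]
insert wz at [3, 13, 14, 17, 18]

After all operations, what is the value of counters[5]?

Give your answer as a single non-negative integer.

Step 1: insert ph at [1, 3, 5, 6, 19] -> counters=[0,1,0,1,0,1,1,0,0,0,0,0,0,0,0,0,0,0,0,1]
Step 2: insert eo at [0, 6, 10, 12, 18] -> counters=[1,1,0,1,0,1,2,0,0,0,1,0,1,0,0,0,0,0,1,1]
Step 3: insert wz at [3, 13, 14, 17, 18] -> counters=[1,1,0,2,0,1,2,0,0,0,1,0,1,1,1,0,0,1,2,1]
Step 4: delete eo at [0, 6, 10, 12, 18] -> counters=[0,1,0,2,0,1,1,0,0,0,0,0,0,1,1,0,0,1,1,1]
Step 5: delete ph at [1, 3, 5, 6, 19] -> counters=[0,0,0,1,0,0,0,0,0,0,0,0,0,1,1,0,0,1,1,0]
Step 6: insert ph at [1, 3, 5, 6, 19] -> counters=[0,1,0,2,0,1,1,0,0,0,0,0,0,1,1,0,0,1,1,1]
Step 7: insert wz at [3, 13, 14, 17, 18] -> counters=[0,1,0,3,0,1,1,0,0,0,0,0,0,2,2,0,0,2,2,1]
Final counters=[0,1,0,3,0,1,1,0,0,0,0,0,0,2,2,0,0,2,2,1] -> counters[5]=1

Answer: 1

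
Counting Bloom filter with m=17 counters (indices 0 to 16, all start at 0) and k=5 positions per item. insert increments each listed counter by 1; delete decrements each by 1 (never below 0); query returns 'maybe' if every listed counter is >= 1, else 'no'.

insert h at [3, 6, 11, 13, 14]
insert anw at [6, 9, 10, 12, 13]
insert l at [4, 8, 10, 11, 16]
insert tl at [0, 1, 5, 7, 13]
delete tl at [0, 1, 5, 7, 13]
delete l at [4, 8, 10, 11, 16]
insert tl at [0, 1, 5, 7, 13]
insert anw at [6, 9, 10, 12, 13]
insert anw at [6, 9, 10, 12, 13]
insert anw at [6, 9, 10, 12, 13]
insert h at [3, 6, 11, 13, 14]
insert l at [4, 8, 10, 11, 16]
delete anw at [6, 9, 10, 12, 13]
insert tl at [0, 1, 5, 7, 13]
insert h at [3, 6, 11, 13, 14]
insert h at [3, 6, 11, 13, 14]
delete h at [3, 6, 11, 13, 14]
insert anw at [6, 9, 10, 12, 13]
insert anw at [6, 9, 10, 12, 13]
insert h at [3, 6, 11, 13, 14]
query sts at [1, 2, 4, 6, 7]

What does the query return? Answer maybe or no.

Step 1: insert h at [3, 6, 11, 13, 14] -> counters=[0,0,0,1,0,0,1,0,0,0,0,1,0,1,1,0,0]
Step 2: insert anw at [6, 9, 10, 12, 13] -> counters=[0,0,0,1,0,0,2,0,0,1,1,1,1,2,1,0,0]
Step 3: insert l at [4, 8, 10, 11, 16] -> counters=[0,0,0,1,1,0,2,0,1,1,2,2,1,2,1,0,1]
Step 4: insert tl at [0, 1, 5, 7, 13] -> counters=[1,1,0,1,1,1,2,1,1,1,2,2,1,3,1,0,1]
Step 5: delete tl at [0, 1, 5, 7, 13] -> counters=[0,0,0,1,1,0,2,0,1,1,2,2,1,2,1,0,1]
Step 6: delete l at [4, 8, 10, 11, 16] -> counters=[0,0,0,1,0,0,2,0,0,1,1,1,1,2,1,0,0]
Step 7: insert tl at [0, 1, 5, 7, 13] -> counters=[1,1,0,1,0,1,2,1,0,1,1,1,1,3,1,0,0]
Step 8: insert anw at [6, 9, 10, 12, 13] -> counters=[1,1,0,1,0,1,3,1,0,2,2,1,2,4,1,0,0]
Step 9: insert anw at [6, 9, 10, 12, 13] -> counters=[1,1,0,1,0,1,4,1,0,3,3,1,3,5,1,0,0]
Step 10: insert anw at [6, 9, 10, 12, 13] -> counters=[1,1,0,1,0,1,5,1,0,4,4,1,4,6,1,0,0]
Step 11: insert h at [3, 6, 11, 13, 14] -> counters=[1,1,0,2,0,1,6,1,0,4,4,2,4,7,2,0,0]
Step 12: insert l at [4, 8, 10, 11, 16] -> counters=[1,1,0,2,1,1,6,1,1,4,5,3,4,7,2,0,1]
Step 13: delete anw at [6, 9, 10, 12, 13] -> counters=[1,1,0,2,1,1,5,1,1,3,4,3,3,6,2,0,1]
Step 14: insert tl at [0, 1, 5, 7, 13] -> counters=[2,2,0,2,1,2,5,2,1,3,4,3,3,7,2,0,1]
Step 15: insert h at [3, 6, 11, 13, 14] -> counters=[2,2,0,3,1,2,6,2,1,3,4,4,3,8,3,0,1]
Step 16: insert h at [3, 6, 11, 13, 14] -> counters=[2,2,0,4,1,2,7,2,1,3,4,5,3,9,4,0,1]
Step 17: delete h at [3, 6, 11, 13, 14] -> counters=[2,2,0,3,1,2,6,2,1,3,4,4,3,8,3,0,1]
Step 18: insert anw at [6, 9, 10, 12, 13] -> counters=[2,2,0,3,1,2,7,2,1,4,5,4,4,9,3,0,1]
Step 19: insert anw at [6, 9, 10, 12, 13] -> counters=[2,2,0,3,1,2,8,2,1,5,6,4,5,10,3,0,1]
Step 20: insert h at [3, 6, 11, 13, 14] -> counters=[2,2,0,4,1,2,9,2,1,5,6,5,5,11,4,0,1]
Query sts: check counters[1]=2 counters[2]=0 counters[4]=1 counters[6]=9 counters[7]=2 -> no

Answer: no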